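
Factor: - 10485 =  - 3^2*5^1*233^1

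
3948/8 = 493 + 1/2 = 493.50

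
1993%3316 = 1993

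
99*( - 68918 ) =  - 6822882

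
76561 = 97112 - 20551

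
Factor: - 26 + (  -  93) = - 7^1*17^1 = -119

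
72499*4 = 289996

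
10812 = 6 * 1802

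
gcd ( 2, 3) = 1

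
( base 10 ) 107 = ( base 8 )153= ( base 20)57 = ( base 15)72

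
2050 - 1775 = 275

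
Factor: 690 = 2^1*3^1*5^1*23^1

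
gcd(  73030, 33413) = 1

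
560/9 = 62+2/9 = 62.22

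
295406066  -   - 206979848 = 502385914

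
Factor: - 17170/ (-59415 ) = 202/699 = 2^1*3^( - 1)*101^1 * 233^ (-1 )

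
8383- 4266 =4117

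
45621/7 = 45621/7 = 6517.29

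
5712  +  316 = 6028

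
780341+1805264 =2585605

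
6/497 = 6/497 = 0.01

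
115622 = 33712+81910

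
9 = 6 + 3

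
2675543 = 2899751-224208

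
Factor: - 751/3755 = - 1/5 = - 5^( - 1)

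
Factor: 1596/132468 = 1/83 = 83^( - 1 ) 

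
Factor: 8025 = 3^1*5^2*107^1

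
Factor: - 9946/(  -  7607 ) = 2^1*4973^1*7607^ ( - 1)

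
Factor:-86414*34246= -2^2 * 17123^1*43207^1 = -  2959333844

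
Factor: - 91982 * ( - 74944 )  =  6893499008= 2^7*11^1* 37^1* 113^1*1171^1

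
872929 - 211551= 661378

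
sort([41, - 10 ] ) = [ - 10, 41 ] 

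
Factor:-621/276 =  - 2^( - 2)*3^2 = -9/4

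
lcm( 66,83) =5478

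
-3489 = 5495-8984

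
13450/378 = 6725/189=35.58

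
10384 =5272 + 5112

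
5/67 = 5/67 = 0.07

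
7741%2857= 2027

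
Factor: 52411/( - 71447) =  - 17^1 * 37^( - 1)* 1931^ ( - 1 )*3083^1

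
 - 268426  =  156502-424928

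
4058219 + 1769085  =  5827304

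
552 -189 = 363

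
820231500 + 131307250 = 951538750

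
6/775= 6/775 = 0.01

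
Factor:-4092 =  - 2^2*3^1*11^1*31^1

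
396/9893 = 396/9893=0.04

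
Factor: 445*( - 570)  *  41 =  - 2^1*3^1 * 5^2*19^1 * 41^1 * 89^1 = -10399650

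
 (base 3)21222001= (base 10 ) 5806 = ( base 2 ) 1011010101110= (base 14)218A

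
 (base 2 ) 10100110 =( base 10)166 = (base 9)204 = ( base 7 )325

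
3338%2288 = 1050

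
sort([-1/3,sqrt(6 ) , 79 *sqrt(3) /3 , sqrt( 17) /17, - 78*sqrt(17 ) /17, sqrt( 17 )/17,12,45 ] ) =[ - 78*sqrt(17 )/17,  -  1/3 , sqrt(17 ) /17, sqrt (17 )/17, sqrt(6 ), 12, 45, 79*sqrt(3 )/3 ]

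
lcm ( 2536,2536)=2536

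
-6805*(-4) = 27220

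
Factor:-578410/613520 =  -57841/61352 = -2^( - 3)*7^1*7669^( - 1)* 8263^1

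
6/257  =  6/257 = 0.02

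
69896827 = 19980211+49916616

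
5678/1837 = 34/11 = 3.09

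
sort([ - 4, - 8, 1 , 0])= [ - 8, - 4,  0,1]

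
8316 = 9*924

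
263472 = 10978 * 24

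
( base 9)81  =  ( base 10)73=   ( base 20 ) 3d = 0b1001001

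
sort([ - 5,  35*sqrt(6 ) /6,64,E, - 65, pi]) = [ - 65, - 5,  E,pi, 35  *sqrt( 6 ) /6, 64]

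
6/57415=6/57415   =  0.00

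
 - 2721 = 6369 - 9090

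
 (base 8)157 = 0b1101111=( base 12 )93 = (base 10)111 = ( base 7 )216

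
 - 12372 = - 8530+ - 3842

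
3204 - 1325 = 1879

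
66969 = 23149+43820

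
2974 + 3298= 6272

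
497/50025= 497/50025 = 0.01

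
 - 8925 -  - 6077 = - 2848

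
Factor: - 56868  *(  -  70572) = 2^4*3^2 * 7^1*677^1*5881^1 = 4013288496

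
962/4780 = 481/2390   =  0.20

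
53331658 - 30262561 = 23069097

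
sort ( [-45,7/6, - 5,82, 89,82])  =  [-45,  -  5,  7/6,82,82,89 ] 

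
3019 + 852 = 3871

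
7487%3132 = 1223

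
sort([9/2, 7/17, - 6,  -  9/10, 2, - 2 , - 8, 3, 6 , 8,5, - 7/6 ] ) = [ - 8, - 6, - 2, - 7/6,-9/10, 7/17, 2,  3, 9/2,5, 6,8 ]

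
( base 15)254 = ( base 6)2241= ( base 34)fj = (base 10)529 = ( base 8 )1021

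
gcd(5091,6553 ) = 1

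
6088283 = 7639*797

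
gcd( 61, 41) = 1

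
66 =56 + 10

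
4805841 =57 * 84313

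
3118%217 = 80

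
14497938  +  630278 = 15128216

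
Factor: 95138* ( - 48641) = -2^1*127^1*383^1* 47569^1 = - 4627607458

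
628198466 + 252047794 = 880246260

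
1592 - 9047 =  -7455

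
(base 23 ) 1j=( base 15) 2c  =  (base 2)101010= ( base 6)110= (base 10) 42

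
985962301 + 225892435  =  1211854736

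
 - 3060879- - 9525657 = 6464778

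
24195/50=4839/10  =  483.90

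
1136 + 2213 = 3349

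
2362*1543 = 3644566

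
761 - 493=268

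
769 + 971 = 1740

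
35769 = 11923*3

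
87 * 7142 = 621354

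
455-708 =- 253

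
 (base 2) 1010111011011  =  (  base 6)41523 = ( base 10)5595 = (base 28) 73N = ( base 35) 4JU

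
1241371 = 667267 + 574104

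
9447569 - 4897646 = 4549923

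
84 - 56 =28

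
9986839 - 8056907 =1929932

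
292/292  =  1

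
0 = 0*55279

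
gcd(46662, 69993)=23331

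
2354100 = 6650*354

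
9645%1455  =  915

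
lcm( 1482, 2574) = 48906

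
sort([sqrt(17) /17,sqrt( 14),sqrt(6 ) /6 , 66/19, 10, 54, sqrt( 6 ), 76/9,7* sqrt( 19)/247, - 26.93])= [ - 26.93, 7 * sqrt(19)/247,sqrt(17 ) /17,sqrt(6 ) /6,sqrt( 6 ), 66/19,sqrt (14 ), 76/9,10,54 ] 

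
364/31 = 11 + 23/31 = 11.74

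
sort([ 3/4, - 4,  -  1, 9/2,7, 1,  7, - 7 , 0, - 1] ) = [ - 7,  -  4, - 1, - 1,0, 3/4,1,9/2, 7,7 ] 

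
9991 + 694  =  10685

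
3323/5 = 3323/5 = 664.60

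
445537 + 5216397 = 5661934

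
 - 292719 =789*( - 371) 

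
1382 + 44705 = 46087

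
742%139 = 47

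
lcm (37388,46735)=186940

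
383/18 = 383/18 = 21.28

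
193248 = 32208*6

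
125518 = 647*194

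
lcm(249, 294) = 24402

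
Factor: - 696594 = - 2^1*3^1 * 116099^1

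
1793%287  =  71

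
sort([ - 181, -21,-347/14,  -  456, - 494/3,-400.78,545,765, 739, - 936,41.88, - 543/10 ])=[ - 936, - 456,-400.78,-181 , - 494/3, - 543/10, - 347/14, - 21,41.88 , 545,739, 765]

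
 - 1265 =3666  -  4931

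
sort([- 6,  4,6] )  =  [ - 6, 4,6 ]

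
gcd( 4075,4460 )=5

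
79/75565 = 79/75565 = 0.00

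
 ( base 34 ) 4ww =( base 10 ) 5744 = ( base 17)12EF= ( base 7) 22514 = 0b1011001110000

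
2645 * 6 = 15870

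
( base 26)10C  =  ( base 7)2002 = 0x2b0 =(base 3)221111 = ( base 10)688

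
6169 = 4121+2048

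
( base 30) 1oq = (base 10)1646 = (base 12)B52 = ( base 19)4AC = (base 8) 3156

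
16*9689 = 155024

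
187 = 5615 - 5428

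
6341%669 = 320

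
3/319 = 3/319 = 0.01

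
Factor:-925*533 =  - 5^2*13^1* 37^1*41^1  =  - 493025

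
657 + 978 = 1635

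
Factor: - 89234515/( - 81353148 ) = 2^( - 2) * 3^( - 1)*5^1*89^1*193^1*337^( - 1 )*1039^1*20117^ (  -  1 ) 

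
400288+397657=797945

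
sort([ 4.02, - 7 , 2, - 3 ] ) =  [ - 7, - 3, 2,4.02]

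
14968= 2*7484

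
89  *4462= 397118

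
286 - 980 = - 694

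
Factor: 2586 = 2^1 *3^1*431^1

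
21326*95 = 2025970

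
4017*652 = 2619084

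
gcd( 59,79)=1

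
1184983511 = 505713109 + 679270402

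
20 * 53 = 1060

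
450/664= 225/332 = 0.68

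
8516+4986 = 13502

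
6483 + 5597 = 12080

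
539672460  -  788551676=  - 248879216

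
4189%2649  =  1540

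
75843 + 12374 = 88217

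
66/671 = 6/61= 0.10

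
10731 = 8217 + 2514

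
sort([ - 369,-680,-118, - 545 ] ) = [-680  , - 545,-369,-118] 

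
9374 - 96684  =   - 87310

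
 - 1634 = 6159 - 7793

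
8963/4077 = 8963/4077=2.20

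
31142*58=1806236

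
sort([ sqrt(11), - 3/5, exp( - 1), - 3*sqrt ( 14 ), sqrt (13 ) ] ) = [-3*sqrt ( 14) , - 3/5, exp( - 1),sqrt( 11),sqrt( 13) ] 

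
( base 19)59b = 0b11111000011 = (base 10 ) 1987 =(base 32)1U3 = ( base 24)3AJ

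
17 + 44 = 61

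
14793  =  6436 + 8357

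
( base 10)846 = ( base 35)O6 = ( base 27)149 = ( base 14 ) 446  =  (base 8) 1516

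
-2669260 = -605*4412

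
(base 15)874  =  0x775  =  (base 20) 4F9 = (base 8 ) 3565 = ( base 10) 1909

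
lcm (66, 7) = 462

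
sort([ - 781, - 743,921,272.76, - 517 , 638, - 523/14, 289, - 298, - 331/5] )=[ - 781, - 743 , - 517, - 298, - 331/5,  -  523/14,272.76, 289, 638,921]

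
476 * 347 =165172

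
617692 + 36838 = 654530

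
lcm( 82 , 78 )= 3198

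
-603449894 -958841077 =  - 1562290971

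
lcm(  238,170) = 1190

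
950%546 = 404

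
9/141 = 3/47 = 0.06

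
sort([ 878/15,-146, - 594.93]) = [-594.93,  -  146,878/15] 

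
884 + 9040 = 9924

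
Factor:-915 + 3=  - 912 = -2^4*3^1*19^1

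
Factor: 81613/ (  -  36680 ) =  - 2^( - 3)*5^ ( - 1)*89^1 = - 89/40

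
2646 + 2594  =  5240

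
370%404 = 370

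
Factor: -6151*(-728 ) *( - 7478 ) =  - 2^4*7^1 * 13^1 * 3739^1*6151^1 =-33485945584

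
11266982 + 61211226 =72478208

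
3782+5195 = 8977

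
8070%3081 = 1908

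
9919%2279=803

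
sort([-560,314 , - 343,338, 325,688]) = [ -560,- 343,314,  325,338, 688]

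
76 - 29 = 47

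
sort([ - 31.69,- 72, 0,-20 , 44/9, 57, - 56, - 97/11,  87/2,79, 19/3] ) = [ - 72, - 56, -31.69, - 20, - 97/11, 0, 44/9, 19/3, 87/2,  57,  79] 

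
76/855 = 4/45 = 0.09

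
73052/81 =73052/81  =  901.88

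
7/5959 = 7/5959 = 0.00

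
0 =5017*0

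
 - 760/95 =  - 8 =- 8.00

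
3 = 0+3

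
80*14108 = 1128640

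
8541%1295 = 771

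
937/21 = 44 + 13/21 = 44.62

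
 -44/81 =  - 44/81 = -0.54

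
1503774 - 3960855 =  - 2457081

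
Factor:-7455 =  - 3^1*5^1* 7^1*71^1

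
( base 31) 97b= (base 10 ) 8877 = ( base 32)8ld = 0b10001010101101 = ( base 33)850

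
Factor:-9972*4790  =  -47765880 = - 2^3*3^2*5^1*277^1*479^1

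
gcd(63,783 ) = 9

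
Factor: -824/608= - 103/76 = - 2^( - 2 )*  19^(-1)*  103^1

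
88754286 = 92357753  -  3603467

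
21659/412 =21659/412 = 52.57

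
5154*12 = 61848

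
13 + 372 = 385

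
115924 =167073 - 51149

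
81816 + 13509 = 95325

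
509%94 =39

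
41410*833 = 34494530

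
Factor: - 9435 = -3^1*5^1*17^1*37^1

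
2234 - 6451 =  - 4217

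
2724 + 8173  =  10897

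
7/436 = 7/436=0.02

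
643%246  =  151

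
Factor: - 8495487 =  - 3^2* 7^1 * 11^1* 13^1*23^1 * 41^1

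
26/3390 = 13/1695 = 0.01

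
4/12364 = 1/3091 = 0.00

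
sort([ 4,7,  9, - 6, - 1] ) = [ - 6, -1, 4, 7,9]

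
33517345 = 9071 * 3695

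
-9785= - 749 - 9036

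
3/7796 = 3/7796 = 0.00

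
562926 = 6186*91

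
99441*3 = 298323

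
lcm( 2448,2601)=41616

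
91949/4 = 22987 + 1/4 =22987.25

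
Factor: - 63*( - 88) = 5544 = 2^3*3^2*7^1*11^1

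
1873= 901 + 972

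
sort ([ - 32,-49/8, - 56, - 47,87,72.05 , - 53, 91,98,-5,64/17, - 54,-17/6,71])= [ -56,-54, - 53,-47, - 32, -49/8,-5 ,-17/6, 64/17, 71,72.05,87,91, 98] 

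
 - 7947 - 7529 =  -15476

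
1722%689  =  344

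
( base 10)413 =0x19d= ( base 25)GD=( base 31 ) da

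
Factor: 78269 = 23^1*41^1*83^1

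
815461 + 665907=1481368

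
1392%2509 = 1392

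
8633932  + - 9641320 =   -  1007388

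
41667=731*57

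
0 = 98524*0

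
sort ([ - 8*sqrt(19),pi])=[-8 * sqrt (19), pi]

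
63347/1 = 63347 = 63347.00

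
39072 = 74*528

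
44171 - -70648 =114819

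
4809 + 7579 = 12388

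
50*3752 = 187600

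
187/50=187/50 = 3.74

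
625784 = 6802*92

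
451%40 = 11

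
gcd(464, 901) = 1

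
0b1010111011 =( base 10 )699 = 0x2BB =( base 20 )1ej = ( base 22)19h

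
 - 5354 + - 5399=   -  10753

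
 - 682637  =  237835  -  920472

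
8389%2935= 2519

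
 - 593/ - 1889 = 593/1889  =  0.31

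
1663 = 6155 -4492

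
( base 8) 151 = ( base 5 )410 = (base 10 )105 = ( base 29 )3I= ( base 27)3o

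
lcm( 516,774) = 1548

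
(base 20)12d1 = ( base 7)35263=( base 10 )9061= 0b10001101100101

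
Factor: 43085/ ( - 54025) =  - 5^(-1)*7^1 * 1231^1* 2161^(-1) = - 8617/10805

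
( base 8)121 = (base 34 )2d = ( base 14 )5B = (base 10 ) 81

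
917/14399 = 131/2057 = 0.06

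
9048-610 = 8438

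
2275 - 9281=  - 7006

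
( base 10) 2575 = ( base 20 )68F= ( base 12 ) 15A7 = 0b101000001111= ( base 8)5017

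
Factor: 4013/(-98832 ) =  - 2^( - 4 )*3^( - 1)*29^( - 1)*71^( - 1 )*4013^1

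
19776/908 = 4944/227 = 21.78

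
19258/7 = 2751+1/7 = 2751.14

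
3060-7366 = -4306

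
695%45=20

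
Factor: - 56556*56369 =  - 3188005164 = - 2^2  *3^2*1571^1*56369^1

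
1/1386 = 1/1386= 0.00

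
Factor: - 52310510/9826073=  - 2^1*5^1*7^1*23^1*32491^1*9826073^( - 1 )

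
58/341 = 58/341=0.17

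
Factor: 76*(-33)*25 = -2^2*3^1*5^2*11^1*19^1 = - 62700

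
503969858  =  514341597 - 10371739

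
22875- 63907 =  - 41032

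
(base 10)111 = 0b1101111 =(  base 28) 3R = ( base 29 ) 3O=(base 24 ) 4F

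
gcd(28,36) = 4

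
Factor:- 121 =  - 11^2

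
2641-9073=-6432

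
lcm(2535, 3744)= 243360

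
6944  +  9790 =16734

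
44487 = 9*4943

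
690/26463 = 230/8821 = 0.03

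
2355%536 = 211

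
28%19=9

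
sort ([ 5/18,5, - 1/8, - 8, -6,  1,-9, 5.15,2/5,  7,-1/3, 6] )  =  [ - 9 ,-8, - 6, - 1/3,-1/8,5/18,2/5,1,5,5.15,6,7]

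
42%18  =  6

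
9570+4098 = 13668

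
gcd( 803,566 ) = 1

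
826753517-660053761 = 166699756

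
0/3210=0 = 0.00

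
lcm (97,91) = 8827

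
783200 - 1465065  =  -681865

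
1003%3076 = 1003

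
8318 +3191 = 11509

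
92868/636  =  146 + 1/53 = 146.02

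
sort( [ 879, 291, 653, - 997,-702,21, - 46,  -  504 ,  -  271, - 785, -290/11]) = [-997,-785, - 702,-504,  -  271,-46,-290/11 , 21, 291, 653,879] 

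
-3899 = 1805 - 5704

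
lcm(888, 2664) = 2664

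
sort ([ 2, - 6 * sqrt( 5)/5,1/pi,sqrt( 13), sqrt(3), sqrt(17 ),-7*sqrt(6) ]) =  [ - 7*sqrt( 6), - 6*sqrt(5) /5,1/pi, sqrt(3), 2, sqrt(13 ), sqrt(17)] 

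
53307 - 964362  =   - 911055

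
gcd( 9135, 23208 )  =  3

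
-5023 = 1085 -6108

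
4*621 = 2484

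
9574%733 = 45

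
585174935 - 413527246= 171647689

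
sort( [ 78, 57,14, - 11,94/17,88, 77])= [-11, 94/17, 14,57, 77, 78, 88 ] 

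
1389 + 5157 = 6546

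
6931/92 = 6931/92 = 75.34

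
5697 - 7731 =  - 2034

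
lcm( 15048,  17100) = 376200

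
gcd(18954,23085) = 243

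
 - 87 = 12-99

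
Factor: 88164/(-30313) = -2^2*3^2*31^1*79^1*30313^(-1) 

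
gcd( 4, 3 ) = 1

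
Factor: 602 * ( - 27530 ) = -2^2*5^1*7^1*43^1 * 2753^1 = -16573060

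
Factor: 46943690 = 2^1*5^1*23^1*53^1 * 3851^1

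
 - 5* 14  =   - 70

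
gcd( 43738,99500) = 2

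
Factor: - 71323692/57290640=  - 2^( - 2)*5^( - 1)*11^1*  21701^ ( - 1) * 49121^1 = - 540331/434020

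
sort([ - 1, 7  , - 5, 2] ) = [- 5,-1,2, 7]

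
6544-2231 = 4313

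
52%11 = 8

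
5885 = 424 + 5461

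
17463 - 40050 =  -22587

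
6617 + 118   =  6735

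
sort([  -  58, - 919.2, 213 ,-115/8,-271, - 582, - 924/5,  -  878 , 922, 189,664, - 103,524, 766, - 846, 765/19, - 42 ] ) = [-919.2,-878, - 846, - 582,-271, - 924/5, - 103 , - 58, - 42, -115/8, 765/19,189, 213, 524, 664,766 , 922 ]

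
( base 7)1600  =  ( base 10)637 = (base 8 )1175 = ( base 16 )27d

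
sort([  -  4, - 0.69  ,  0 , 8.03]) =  [ - 4, - 0.69, 0,8.03 ]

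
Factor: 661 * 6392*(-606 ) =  - 2^4*3^1*17^1*47^1*101^1*661^1 = - 2560417872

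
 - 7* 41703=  -291921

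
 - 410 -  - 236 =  - 174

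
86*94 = 8084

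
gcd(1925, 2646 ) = 7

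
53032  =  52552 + 480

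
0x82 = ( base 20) 6a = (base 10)130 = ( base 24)5a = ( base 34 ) 3S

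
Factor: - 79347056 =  - 2^4*23^1*215617^1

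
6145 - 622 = 5523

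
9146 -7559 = 1587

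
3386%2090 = 1296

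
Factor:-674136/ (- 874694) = 2^2*3^3*41^(  -  1)*3121^1*10667^ (-1) =337068/437347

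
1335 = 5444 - 4109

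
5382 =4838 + 544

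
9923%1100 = 23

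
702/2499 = 234/833 = 0.28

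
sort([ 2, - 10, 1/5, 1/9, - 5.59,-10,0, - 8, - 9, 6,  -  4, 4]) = [ - 10, - 10,  -  9, - 8, -5.59,  -  4, 0, 1/9, 1/5,2,4, 6 ] 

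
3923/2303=3923/2303= 1.70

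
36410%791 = 24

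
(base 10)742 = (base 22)1bg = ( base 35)L7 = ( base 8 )1346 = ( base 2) 1011100110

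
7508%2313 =569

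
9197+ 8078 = 17275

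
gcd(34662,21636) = 6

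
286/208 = 11/8 = 1.38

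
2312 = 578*4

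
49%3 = 1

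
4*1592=6368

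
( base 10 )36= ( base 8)44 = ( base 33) 13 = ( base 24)1c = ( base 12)30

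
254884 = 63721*4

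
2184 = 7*312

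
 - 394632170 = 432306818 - 826938988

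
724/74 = 9  +  29/37  =  9.78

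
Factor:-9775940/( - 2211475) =1955188/442295 = 2^2 * 5^( - 1)  *7^(  -  1 )*12637^( - 1 )*488797^1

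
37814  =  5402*7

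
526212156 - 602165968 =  -75953812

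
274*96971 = 26570054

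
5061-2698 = 2363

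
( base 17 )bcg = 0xd47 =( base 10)3399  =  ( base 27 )4ho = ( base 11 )2610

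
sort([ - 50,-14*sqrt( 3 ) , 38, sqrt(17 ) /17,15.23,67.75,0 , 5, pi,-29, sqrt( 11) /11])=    [  -  50,-29, - 14*sqrt ( 3 ),0, sqrt(17) /17,sqrt(11 )/11,  pi, 5, 15.23, 38,  67.75]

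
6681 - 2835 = 3846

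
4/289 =4/289 = 0.01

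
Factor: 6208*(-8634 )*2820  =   - 151151639040 = -  2^9*3^2*5^1*47^1*97^1*1439^1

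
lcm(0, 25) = 0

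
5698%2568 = 562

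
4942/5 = 988+2/5 = 988.40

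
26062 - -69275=95337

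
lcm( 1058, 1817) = 83582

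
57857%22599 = 12659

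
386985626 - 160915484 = 226070142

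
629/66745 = 629/66745 = 0.01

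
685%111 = 19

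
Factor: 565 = 5^1 *113^1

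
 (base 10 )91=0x5B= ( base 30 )31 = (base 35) 2l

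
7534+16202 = 23736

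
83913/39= 2151+8/13 = 2151.62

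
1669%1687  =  1669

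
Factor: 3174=2^1 *3^1 * 23^2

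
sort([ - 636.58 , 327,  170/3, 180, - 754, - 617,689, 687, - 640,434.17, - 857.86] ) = [ - 857.86, - 754, - 640, - 636.58, - 617 , 170/3, 180,327 , 434.17,687,689 ]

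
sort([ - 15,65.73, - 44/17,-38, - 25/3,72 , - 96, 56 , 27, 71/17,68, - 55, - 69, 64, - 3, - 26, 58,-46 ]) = [ - 96,-69, - 55, - 46, - 38, - 26,-15, - 25/3,-3,-44/17, 71/17, 27,56,58,64, 65.73,68 , 72] 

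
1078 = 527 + 551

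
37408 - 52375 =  -14967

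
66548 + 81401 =147949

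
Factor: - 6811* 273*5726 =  - 10646941578 = - 2^1*3^1 * 7^4*13^1*139^1 * 409^1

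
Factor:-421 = - 421^1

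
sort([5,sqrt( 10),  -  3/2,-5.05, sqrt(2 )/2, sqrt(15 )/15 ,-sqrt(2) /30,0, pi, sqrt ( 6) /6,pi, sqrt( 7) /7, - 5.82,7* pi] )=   [  -  5.82, - 5.05,-3/2, - sqrt(2)/30, 0,  sqrt(15) /15, sqrt(7)/7,sqrt (6)/6 , sqrt ( 2 )/2,  pi , pi, sqrt(10),5, 7*pi]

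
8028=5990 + 2038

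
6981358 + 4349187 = 11330545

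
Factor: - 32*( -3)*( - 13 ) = -2^5*3^1 * 13^1= - 1248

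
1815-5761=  - 3946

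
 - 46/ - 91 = 46/91  =  0.51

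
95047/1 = 95047 = 95047.00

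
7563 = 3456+4107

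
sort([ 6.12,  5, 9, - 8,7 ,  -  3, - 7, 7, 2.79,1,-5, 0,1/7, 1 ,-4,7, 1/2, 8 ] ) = [ - 8, - 7,-5, - 4, - 3,0, 1/7, 1/2, 1,1,2.79,  5, 6.12, 7 , 7, 7,8, 9 ] 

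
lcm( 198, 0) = 0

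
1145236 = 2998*382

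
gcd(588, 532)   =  28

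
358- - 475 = 833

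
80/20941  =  80/20941 = 0.00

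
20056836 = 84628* 237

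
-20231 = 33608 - 53839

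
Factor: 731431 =367^1* 1993^1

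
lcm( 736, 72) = 6624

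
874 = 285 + 589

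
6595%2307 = 1981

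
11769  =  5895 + 5874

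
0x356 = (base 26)16M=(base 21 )1JE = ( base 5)11404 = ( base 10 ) 854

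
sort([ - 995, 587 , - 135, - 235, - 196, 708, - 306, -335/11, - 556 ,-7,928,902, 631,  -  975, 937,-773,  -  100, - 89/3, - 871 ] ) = [-995,-975,-871, - 773, - 556, - 306, - 235, - 196,  -  135, - 100,-335/11, - 89/3,- 7, 587, 631,  708, 902,  928, 937 ] 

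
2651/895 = 2 +861/895  =  2.96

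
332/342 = 166/171= 0.97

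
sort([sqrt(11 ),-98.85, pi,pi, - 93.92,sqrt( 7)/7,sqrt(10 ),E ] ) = [ - 98.85, - 93.92, sqrt (7) /7, E,pi,pi,  sqrt( 10),sqrt( 11)] 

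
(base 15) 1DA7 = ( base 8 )14471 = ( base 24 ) b51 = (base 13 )2C29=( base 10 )6457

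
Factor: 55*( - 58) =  -2^1*5^1*11^1 * 29^1 = -3190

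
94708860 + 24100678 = 118809538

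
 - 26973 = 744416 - 771389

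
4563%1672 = 1219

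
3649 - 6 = 3643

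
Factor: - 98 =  -2^1*7^2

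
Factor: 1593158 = 2^1*7^1*113797^1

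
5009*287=1437583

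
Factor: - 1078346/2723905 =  - 2^1*5^( - 1)*107^1*5039^1 *544781^( - 1)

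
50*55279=2763950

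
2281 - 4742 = -2461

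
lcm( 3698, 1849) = 3698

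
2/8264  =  1/4132 = 0.00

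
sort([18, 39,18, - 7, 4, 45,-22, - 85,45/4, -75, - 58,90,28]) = [ - 85, - 75, - 58, - 22,-7,4 , 45/4, 18, 18 , 28,39,45,90 ]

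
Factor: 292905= 3^2*5^1*23^1*283^1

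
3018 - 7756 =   -  4738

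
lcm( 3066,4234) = 88914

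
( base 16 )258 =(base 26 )n2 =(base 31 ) JB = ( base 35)h5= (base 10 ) 600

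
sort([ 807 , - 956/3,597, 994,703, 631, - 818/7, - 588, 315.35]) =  [ - 588 , - 956/3, -818/7,315.35,  597,631  ,  703,807,994 ] 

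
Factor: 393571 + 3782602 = 4176173 = 419^1 * 9967^1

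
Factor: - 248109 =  - 3^1* 191^1* 433^1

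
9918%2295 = 738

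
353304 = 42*8412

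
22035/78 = 565/2   =  282.50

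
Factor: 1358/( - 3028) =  - 2^( - 1 ) * 7^1*97^1*757^(-1) = - 679/1514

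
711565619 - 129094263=582471356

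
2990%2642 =348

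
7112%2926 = 1260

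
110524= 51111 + 59413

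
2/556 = 1/278 = 0.00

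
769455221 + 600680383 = 1370135604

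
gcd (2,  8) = 2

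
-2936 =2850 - 5786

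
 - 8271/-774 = 10 + 59/86 = 10.69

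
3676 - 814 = 2862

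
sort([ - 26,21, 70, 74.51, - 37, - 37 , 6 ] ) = [ - 37, - 37, - 26, 6, 21,  70, 74.51]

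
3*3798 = 11394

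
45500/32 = 11375/8=1421.88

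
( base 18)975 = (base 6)22035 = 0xBE7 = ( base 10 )3047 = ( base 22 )66b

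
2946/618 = 4 + 79/103 = 4.77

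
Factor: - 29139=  - 3^1*11^1 * 883^1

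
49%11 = 5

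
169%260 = 169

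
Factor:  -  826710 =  - 2^1* 3^1*5^1 * 17^1*1621^1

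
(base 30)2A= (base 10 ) 70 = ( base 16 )46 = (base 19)3D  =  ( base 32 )26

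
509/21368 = 509/21368=0.02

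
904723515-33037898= 871685617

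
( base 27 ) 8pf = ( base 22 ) daa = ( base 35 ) 5BC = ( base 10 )6522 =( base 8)14572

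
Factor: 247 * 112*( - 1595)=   -  2^4 * 5^1 * 7^1*11^1*13^1*19^1*29^1   =  -44124080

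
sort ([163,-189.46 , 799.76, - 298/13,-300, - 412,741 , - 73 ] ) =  [  -  412, - 300, - 189.46,-73, - 298/13, 163,  741,799.76 ] 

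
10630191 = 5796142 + 4834049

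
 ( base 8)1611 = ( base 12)635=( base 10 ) 905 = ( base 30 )105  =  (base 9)1215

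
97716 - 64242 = 33474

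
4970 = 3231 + 1739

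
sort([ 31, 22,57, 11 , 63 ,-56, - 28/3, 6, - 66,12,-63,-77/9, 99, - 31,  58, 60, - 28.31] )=[ - 66,-63,- 56, - 31, - 28.31, - 28/3,-77/9,6,11,12 , 22,31,57,58,60, 63,99] 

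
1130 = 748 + 382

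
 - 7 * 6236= - 43652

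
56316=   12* 4693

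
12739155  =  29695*429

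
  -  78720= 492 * ( - 160)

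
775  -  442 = 333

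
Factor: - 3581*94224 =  - 2^4*3^1*13^1*151^1*3581^1  =  - 337416144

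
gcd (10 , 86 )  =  2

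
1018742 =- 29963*(-34 )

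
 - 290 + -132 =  -422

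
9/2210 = 9/2210 = 0.00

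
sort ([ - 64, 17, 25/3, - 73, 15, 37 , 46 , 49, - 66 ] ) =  [  -  73, - 66, - 64 , 25/3, 15, 17, 37, 46,49] 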